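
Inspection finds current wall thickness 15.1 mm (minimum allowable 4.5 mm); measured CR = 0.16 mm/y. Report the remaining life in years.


Apply the remaining-life relation: RL = (t_current − t_min) / CR
RL = (15.1 − 4.5) / 0.16 = 10.6 / 0.16 = 66.3 years

66.3 years


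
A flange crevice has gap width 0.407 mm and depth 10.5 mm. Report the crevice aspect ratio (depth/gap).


Aspect ratio = depth / gap
Ratio = 10.5 / 0.407 = 25.8

25.8


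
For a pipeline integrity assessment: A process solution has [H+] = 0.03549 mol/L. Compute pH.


pH = −log10[H+]
pH = −log10(0.03549) = 1.45

1.45


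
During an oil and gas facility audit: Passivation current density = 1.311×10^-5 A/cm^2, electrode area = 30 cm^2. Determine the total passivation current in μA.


I = i_pass * A, then convert A → μA (×10^6)
I = 1.311×10^-5 * 30 * 10^6 = 393.3 μA

393.3 μA


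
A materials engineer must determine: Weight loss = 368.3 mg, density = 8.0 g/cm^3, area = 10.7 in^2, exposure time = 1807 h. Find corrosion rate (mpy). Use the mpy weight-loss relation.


Apply the mpy weight-loss relation: CR = 534 * W / (D * A * T)
Numerator: 534 * 368.3 = 196672.2
Denominator: 8.0 * 10.7 * 1807 = 154679.2
CR = 196672.2 / 154679.2 = 1.27148 mpy

1.27148 mpy


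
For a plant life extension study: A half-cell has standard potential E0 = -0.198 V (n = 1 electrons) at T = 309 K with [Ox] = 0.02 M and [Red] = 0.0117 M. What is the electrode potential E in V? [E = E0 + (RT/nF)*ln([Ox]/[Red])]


Apply the Nernst equation: E = E0 + (RT/nF)*ln([Ox]/[Red])
Step 1: RT/nF = 8.314*309/(1*96485) = 0.02662617 V
Step 2: [Ox]/[Red] = 0.02/0.0117 = 1.709402
Step 3: ln(1.709402) = 0.536144
Step 4: correction = 0.02662617 * 0.536144 = 0.0143 V
E = -0.198 + 0.0143 = -0.1837 V

-0.1837 V


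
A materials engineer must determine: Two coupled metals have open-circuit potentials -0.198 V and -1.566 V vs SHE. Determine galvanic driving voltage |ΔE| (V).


Driving voltage is the absolute potential difference.
|ΔE| = |-0.198 − (-1.566)| = 1.368 V

1.368 V


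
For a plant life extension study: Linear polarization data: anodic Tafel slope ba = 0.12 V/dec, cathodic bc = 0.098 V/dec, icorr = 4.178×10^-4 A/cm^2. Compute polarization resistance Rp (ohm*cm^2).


Apply the Stern-Geary equation: Rp = ba*bc / (2.303*icorr*(ba+bc))
ba*bc = 0.12*0.098 = 0.01176
ba+bc = 0.218; 2.303*icorr*(ba+bc) = 2.303*4.178×10^-4*0.218 = 2.0975816×10^-4
Rp = 0.01176 / 2.0975816×10^-4 = 56.1 ohm*cm^2

56.1 ohm*cm^2


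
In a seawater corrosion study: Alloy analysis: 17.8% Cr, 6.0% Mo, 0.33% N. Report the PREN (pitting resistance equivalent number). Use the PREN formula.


Apply the PREN formula: PREN = Cr + 3.3*Mo + 16*N
PREN = 17.8 + 3.3*6.0 + 16*0.33
PREN = 17.8 + 19.8 + 5.28 = 42.88

42.88


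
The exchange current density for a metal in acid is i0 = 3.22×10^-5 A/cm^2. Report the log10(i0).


i0 = 3.22×10^-5 A/cm^2
log10(i0) = -4.492

-4.492


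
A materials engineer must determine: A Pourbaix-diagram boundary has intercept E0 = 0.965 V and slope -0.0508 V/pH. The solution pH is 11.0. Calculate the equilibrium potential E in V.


Apply the Pourbaix line equation: E = E0 + slope*pH
E = 0.965 + (-0.0508)*11.0 = 0.965 + (-0.5588) = 0.4062 V
Rounded to 4 decimal places: E = 0.4062 V

0.4062 V


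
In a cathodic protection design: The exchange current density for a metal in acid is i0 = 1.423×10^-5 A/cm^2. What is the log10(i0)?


i0 = 1.423×10^-5 A/cm^2
log10(i0) = -4.847

-4.847


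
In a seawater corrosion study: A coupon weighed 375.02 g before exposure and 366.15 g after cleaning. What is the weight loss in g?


Weight loss = initial − final
WL = 375.02 − 366.15 = 8.87 g

8.87 g


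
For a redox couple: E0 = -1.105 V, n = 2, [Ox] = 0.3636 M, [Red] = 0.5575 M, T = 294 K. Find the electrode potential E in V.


Apply the Nernst equation: E = E0 + (RT/nF)*ln([Ox]/[Red])
Step 1: RT/nF = 8.314*294/(2*96485) = 0.01266682 V
Step 2: [Ox]/[Red] = 0.3636/0.5575 = 0.652197
Step 3: ln(0.652197) = -0.427409
Step 4: correction = 0.01266682 * -0.427409 = -0.005 V
E = -1.105 + -0.005 = -1.11 V

-1.11 V


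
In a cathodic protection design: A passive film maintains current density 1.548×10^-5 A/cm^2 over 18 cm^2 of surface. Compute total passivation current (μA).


I = i_pass * A, then convert A → μA (×10^6)
I = 1.548×10^-5 * 18 * 10^6 = 278.64 μA

278.64 μA


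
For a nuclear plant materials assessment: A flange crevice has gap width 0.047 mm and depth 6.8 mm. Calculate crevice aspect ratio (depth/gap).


Aspect ratio = depth / gap
Ratio = 6.8 / 0.047 = 144.7

144.7


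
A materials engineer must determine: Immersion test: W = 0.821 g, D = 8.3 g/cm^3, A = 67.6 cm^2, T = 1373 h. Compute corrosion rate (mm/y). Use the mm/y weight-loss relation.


Apply the mm/y weight-loss relation: CR = 87600 * W / (D * A * T)
Numerator: 87600 * 0.821 = 71919.6
Denominator: 8.3 * 67.6 * 1373 = 770362.84
CR = 71919.6 / 770362.84 = 0.0934 mm/y

0.0934 mm/y


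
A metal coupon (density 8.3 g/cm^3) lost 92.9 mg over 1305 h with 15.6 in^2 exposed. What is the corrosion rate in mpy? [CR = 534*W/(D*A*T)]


Apply the mpy weight-loss relation: CR = 534 * W / (D * A * T)
Numerator: 534 * 92.9 = 49608.6
Denominator: 8.3 * 15.6 * 1305 = 168971.4
CR = 49608.6 / 168971.4 = 0.2936 mpy

0.2936 mpy


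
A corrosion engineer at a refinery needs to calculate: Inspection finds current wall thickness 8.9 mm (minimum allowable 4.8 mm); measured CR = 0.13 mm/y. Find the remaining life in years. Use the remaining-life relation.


Apply the remaining-life relation: RL = (t_current − t_min) / CR
RL = (8.9 − 4.8) / 0.13 = 4.1 / 0.13 = 31.5 years

31.5 years


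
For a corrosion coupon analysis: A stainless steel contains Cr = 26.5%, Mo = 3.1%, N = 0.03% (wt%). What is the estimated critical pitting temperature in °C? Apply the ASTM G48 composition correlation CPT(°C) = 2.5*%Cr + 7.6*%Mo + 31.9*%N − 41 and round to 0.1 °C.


Apply the ASTM G48 empirical CPT estimate: CPT(°C) = 2.5*%Cr + 7.6*%Mo + 31.9*%N − 41
2.5*26.5 = 66.25; 7.6*3.1 = 23.56; 31.9*0.03 = 0.957
CPT = 66.25 + 23.56 + 0.957 − 41 = 49.767 °C
Rounded to 0.1 °C: CPT ≈ 49.8 °C

49.8 °C


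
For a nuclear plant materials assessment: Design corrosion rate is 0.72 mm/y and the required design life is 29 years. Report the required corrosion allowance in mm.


Corrosion allowance = CR × design life
CA = 0.72 * 29 = 20.88 mm

20.88 mm


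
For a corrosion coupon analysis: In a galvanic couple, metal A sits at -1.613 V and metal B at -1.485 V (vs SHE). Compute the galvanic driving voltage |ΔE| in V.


Driving voltage is the absolute potential difference.
|ΔE| = |-1.613 − (-1.485)| = 0.128 V

0.128 V


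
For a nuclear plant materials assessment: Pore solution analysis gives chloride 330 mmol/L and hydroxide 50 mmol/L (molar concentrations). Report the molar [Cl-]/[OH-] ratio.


Threshold parameter = [Cl-] / [OH-] (molar basis; both in mmol/L, so units cancel)
Ratio = 330 / 50 = 6.6

6.6


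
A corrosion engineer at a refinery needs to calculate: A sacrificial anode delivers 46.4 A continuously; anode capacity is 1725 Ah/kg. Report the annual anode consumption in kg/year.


Annual consumption = current * hours per year / capacity
Rate = 46.4 * 8760 / 1725 = 235.6 kg/year

235.6 kg/year


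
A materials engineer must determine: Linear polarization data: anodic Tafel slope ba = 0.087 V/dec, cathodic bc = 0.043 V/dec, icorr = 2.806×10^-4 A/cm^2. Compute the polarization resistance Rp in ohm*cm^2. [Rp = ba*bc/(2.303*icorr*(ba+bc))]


Apply the Stern-Geary equation: Rp = ba*bc / (2.303*icorr*(ba+bc))
ba*bc = 0.087*0.043 = 0.003741
ba+bc = 0.13; 2.303*icorr*(ba+bc) = 2.303*2.806×10^-4*0.13 = 8.4008834×10^-5
Rp = 0.003741 / 8.4008834×10^-5 = 44.53 ohm*cm^2

44.53 ohm*cm^2


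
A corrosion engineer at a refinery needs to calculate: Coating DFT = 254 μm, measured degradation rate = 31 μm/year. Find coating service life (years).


Service life = thickness / degradation rate
Life = 254 / 31 = 8.2 years

8.2 years


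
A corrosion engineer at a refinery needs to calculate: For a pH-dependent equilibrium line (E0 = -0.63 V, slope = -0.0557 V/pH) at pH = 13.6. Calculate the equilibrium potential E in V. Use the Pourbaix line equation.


Apply the Pourbaix line equation: E = E0 + slope*pH
E = -0.63 + (-0.0557)*13.6 = -0.63 + (-0.75752) = -1.38752 V
Rounded to 3 decimal places: E = -1.388 V

-1.388 V


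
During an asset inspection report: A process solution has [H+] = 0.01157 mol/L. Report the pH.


pH = −log10[H+]
pH = −log10(0.01157) = 1.94

1.94


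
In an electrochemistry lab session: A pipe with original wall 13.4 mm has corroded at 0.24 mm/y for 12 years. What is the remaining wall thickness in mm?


Remaining wall = original − CR × time
t = 13.4 − 0.24*12 = 13.4 − 2.88 = 10.52 mm

10.52 mm


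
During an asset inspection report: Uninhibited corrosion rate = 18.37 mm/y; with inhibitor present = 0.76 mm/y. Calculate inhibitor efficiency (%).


Apply the inhibitor-efficiency definition: IE = (CR_blank − CR_inh)/CR_blank × 100
IE = (18.37 − 0.76) / 18.37 × 100
IE = 17.61 / 18.37 × 100 = 95.9 %

95.9 %


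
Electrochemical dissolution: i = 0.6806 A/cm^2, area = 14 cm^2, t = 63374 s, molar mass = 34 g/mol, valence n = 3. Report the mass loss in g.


Apply Faraday's law: m = i*A*t*M / (n*F)
Total charge passed Q = i*A*t = 0.6806*14*63374 = 603852.8216 C
m = Q*M/(n*F) = 603852.8216*34/(3*96485) = 70.93 g

70.93 g


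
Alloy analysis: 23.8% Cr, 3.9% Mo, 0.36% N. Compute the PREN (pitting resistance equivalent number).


Apply the PREN formula: PREN = Cr + 3.3*Mo + 16*N
PREN = 23.8 + 3.3*3.9 + 16*0.36
PREN = 23.8 + 12.87 + 5.76 = 42.43

42.43


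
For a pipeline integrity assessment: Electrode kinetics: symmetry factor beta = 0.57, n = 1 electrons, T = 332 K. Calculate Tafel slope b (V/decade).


Apply the Tafel slope relation: b = 2.303*R*T/(beta*n*F)
Numerator: 2.303 * 8.314 * 332 = 6356.85
Denominator: 0.57 * 1 * 96485 = 54996.45
b = 6356.85 / 54996.45 = 0.1156 V/decade

0.1156 V/decade


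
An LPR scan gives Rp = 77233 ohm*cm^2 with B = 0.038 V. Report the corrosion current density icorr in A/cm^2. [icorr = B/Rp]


Apply the Stern-Geary relation: icorr = B / Rp
icorr = 0.038 / 77233 = 4.92×10^-7 A/cm^2

4.92×10^-7 A/cm^2


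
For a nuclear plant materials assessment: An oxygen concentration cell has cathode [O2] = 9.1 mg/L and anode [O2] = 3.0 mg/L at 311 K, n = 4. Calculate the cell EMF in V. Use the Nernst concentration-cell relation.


Apply the Nernst concentration-cell relation: E = (RT/nF)*ln(C_cathode/C_anode)
RT/nF = 8.314*311/(4*96485) = 0.00669963 V
ln(9.1/3.0) = 1.10966
E = 0.00669963 * 1.10966 = 0.00743 V

0.00743 V


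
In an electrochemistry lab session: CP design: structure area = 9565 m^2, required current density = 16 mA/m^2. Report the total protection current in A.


I = area * current density, then convert mA → A (÷1000)
I = 9565 * 16 / 1000 = 153.04 A

153.04 A


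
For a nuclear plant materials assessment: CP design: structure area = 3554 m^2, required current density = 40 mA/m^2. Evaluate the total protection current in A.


I = area * current density, then convert mA → A (÷1000)
I = 3554 * 40 / 1000 = 142.16 A

142.16 A


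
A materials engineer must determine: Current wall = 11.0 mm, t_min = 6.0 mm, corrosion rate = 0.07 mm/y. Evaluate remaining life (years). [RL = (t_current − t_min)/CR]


Apply the remaining-life relation: RL = (t_current − t_min) / CR
RL = (11.0 − 6.0) / 0.07 = 5.0 / 0.07 = 71.4 years

71.4 years


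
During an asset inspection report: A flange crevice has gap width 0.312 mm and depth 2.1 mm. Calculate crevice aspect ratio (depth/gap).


Aspect ratio = depth / gap
Ratio = 2.1 / 0.312 = 6.7

6.7


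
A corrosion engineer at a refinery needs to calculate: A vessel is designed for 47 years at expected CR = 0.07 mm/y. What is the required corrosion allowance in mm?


Corrosion allowance = CR × design life
CA = 0.07 * 47 = 3.29 mm

3.29 mm


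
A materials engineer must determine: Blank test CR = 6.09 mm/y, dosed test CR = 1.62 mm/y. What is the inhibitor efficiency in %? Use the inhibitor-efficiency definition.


Apply the inhibitor-efficiency definition: IE = (CR_blank − CR_inh)/CR_blank × 100
IE = (6.09 − 1.62) / 6.09 × 100
IE = 4.47 / 6.09 × 100 = 73.4 %

73.4 %


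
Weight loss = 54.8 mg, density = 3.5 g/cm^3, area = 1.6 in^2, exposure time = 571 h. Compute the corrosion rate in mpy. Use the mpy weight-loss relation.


Apply the mpy weight-loss relation: CR = 534 * W / (D * A * T)
Numerator: 534 * 54.8 = 29263.2
Denominator: 3.5 * 1.6 * 571 = 3197.6
CR = 29263.2 / 3197.6 = 9.1516 mpy

9.1516 mpy


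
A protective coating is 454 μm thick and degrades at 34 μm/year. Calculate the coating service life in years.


Service life = thickness / degradation rate
Life = 454 / 34 = 13.4 years

13.4 years


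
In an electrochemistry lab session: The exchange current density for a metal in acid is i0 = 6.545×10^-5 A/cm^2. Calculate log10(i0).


i0 = 6.545×10^-5 A/cm^2
log10(i0) = -4.184

-4.184


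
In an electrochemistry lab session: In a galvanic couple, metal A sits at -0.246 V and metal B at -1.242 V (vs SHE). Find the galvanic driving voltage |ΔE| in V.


Driving voltage is the absolute potential difference.
|ΔE| = |-0.246 − (-1.242)| = 0.996 V

0.996 V


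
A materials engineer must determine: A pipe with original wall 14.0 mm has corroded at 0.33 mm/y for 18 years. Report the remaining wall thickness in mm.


Remaining wall = original − CR × time
t = 14.0 − 0.33*18 = 14.0 − 5.94 = 8.06 mm

8.06 mm


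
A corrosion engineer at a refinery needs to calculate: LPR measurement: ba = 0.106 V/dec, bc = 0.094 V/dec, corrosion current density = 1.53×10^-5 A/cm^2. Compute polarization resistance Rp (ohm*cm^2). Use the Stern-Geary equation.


Apply the Stern-Geary equation: Rp = ba*bc / (2.303*icorr*(ba+bc))
ba*bc = 0.106*0.094 = 0.009964
ba+bc = 0.2; 2.303*icorr*(ba+bc) = 2.303*1.53×10^-5*0.2 = 7.04718×10^-6
Rp = 0.009964 / 7.04718×10^-6 = 1413.9 ohm*cm^2

1413.9 ohm*cm^2


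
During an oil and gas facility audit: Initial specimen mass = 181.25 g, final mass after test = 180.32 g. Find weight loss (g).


Weight loss = initial − final
WL = 181.25 − 180.32 = 0.93 g

0.93 g


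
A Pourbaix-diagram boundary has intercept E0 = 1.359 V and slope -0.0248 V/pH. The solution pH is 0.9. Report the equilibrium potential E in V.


Apply the Pourbaix line equation: E = E0 + slope*pH
E = 1.359 + (-0.0248)*0.9 = 1.359 + (-0.02232) = 1.33668 V
Rounded to 3 decimal places: E = 1.337 V

1.337 V


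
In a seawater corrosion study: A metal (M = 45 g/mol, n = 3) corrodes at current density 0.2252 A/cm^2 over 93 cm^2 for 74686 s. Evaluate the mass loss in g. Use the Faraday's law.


Apply Faraday's law: m = i*A*t*M / (n*F)
Total charge passed Q = i*A*t = 0.2252*93*74686 = 1564193.7096 C
m = Q*M/(n*F) = 1564193.7096*45/(3*96485) = 243.17672 g

243.17672 g


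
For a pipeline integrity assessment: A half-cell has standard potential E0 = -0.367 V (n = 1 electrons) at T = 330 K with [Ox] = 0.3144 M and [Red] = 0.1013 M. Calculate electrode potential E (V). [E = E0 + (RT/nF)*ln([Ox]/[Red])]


Apply the Nernst equation: E = E0 + (RT/nF)*ln([Ox]/[Red])
Step 1: RT/nF = 8.314*330/(1*96485) = 0.02843572 V
Step 2: [Ox]/[Red] = 0.3144/0.1013 = 3.103653
Step 3: ln(3.103653) = 1.13258
Step 4: correction = 0.02843572 * 1.13258 = 0.032 V
E = -0.367 + 0.032 = -0.335 V

-0.335 V


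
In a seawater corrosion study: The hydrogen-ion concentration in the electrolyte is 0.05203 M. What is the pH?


pH = −log10[H+]
pH = −log10(0.05203) = 1.28

1.28


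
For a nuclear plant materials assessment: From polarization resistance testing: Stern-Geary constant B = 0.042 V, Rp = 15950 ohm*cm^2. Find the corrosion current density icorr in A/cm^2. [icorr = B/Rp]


Apply the Stern-Geary relation: icorr = B / Rp
icorr = 0.042 / 15950 = 2.633×10^-6 A/cm^2

2.633×10^-6 A/cm^2


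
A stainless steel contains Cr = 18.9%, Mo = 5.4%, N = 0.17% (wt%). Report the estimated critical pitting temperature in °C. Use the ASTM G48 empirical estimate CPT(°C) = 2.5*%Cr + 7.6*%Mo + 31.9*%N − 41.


Apply the ASTM G48 empirical CPT estimate: CPT(°C) = 2.5*%Cr + 7.6*%Mo + 31.9*%N − 41
2.5*18.9 = 47.25; 7.6*5.4 = 41.04; 31.9*0.17 = 5.423
CPT = 47.25 + 41.04 + 5.423 − 41 = 52.713 °C
Rounded to 0.1 °C: CPT ≈ 52.7 °C

52.7 °C


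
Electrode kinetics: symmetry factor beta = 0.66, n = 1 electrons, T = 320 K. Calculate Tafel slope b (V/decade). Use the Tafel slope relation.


Apply the Tafel slope relation: b = 2.303*R*T/(beta*n*F)
Numerator: 2.303 * 8.314 * 320 = 6127.09
Denominator: 0.66 * 1 * 96485 = 63680.1
b = 6127.09 / 63680.1 = 0.0962 V/decade

0.0962 V/decade


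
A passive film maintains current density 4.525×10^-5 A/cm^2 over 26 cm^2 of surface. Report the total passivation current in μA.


I = i_pass * A, then convert A → μA (×10^6)
I = 4.525×10^-5 * 26 * 10^6 = 1176.5 μA

1176.5 μA


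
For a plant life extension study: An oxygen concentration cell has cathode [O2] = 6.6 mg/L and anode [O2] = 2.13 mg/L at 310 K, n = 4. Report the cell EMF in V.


Apply the Nernst concentration-cell relation: E = (RT/nF)*ln(C_cathode/C_anode)
RT/nF = 8.314*310/(4*96485) = 0.00667808 V
ln(6.6/2.13) = 1.13095
E = 0.00667808 * 1.13095 = 0.00755 V

0.00755 V


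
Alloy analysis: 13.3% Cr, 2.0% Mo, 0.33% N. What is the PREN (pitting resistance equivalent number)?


Apply the PREN formula: PREN = Cr + 3.3*Mo + 16*N
PREN = 13.3 + 3.3*2.0 + 16*0.33
PREN = 13.3 + 6.6 + 5.28 = 25.18

25.18


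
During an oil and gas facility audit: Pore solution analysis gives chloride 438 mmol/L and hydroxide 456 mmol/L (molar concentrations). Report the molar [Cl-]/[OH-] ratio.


Threshold parameter = [Cl-] / [OH-] (molar basis; both in mmol/L, so units cancel)
Ratio = 438 / 456 = 0.96

0.96


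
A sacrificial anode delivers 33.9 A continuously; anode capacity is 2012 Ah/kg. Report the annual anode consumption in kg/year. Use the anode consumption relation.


Annual consumption = current * hours per year / capacity
Rate = 33.9 * 8760 / 2012 = 147.6 kg/year

147.6 kg/year


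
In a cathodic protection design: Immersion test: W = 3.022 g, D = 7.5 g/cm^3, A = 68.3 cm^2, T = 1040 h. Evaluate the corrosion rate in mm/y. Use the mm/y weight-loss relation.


Apply the mm/y weight-loss relation: CR = 87600 * W / (D * A * T)
Numerator: 87600 * 3.022 = 264727.2
Denominator: 7.5 * 68.3 * 1040 = 532740.0
CR = 264727.2 / 532740.0 = 0.4969 mm/y

0.4969 mm/y


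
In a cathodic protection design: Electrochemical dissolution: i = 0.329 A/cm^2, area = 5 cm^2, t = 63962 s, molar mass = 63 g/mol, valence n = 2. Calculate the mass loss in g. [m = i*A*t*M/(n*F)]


Apply Faraday's law: m = i*A*t*M / (n*F)
Total charge passed Q = i*A*t = 0.329*5*63962 = 105217.49 C
m = Q*M/(n*F) = 105217.49*63/(2*96485) = 34.3509 g

34.3509 g


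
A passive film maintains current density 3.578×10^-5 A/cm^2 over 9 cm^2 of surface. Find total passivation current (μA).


I = i_pass * A, then convert A → μA (×10^6)
I = 3.578×10^-5 * 9 * 10^6 = 322.02 μA

322.02 μA


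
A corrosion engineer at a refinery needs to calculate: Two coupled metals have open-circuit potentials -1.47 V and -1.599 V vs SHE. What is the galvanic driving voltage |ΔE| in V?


Driving voltage is the absolute potential difference.
|ΔE| = |-1.47 − (-1.599)| = 0.129 V

0.129 V


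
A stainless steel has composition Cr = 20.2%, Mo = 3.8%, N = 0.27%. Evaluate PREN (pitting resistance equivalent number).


Apply the PREN formula: PREN = Cr + 3.3*Mo + 16*N
PREN = 20.2 + 3.3*3.8 + 16*0.27
PREN = 20.2 + 12.54 + 4.32 = 37.06

37.06


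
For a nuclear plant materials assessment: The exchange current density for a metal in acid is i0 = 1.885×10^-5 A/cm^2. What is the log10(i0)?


i0 = 1.885×10^-5 A/cm^2
log10(i0) = -4.725

-4.725


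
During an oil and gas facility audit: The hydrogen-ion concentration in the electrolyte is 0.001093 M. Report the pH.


pH = −log10[H+]
pH = −log10(0.001093) = 2.96

2.96


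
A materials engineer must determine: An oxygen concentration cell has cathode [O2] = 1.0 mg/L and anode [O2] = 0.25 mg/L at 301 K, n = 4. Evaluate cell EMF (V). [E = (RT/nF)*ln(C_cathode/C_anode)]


Apply the Nernst concentration-cell relation: E = (RT/nF)*ln(C_cathode/C_anode)
RT/nF = 8.314*301/(4*96485) = 0.0064842 V
ln(1.0/0.25) = 1.38629
E = 0.0064842 * 1.38629 = 0.00899 V

0.00899 V


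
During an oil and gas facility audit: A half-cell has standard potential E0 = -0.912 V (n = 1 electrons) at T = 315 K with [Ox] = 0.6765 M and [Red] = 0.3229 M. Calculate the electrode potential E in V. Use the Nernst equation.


Apply the Nernst equation: E = E0 + (RT/nF)*ln([Ox]/[Red])
Step 1: RT/nF = 8.314*315/(1*96485) = 0.02714318 V
Step 2: [Ox]/[Red] = 0.6765/0.3229 = 2.095076
Step 3: ln(2.095076) = 0.73959
Step 4: correction = 0.02714318 * 0.73959 = 0.0201 V
E = -0.912 + 0.0201 = -0.8919 V

-0.8919 V


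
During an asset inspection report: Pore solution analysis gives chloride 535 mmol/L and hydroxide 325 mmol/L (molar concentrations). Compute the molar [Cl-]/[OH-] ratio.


Threshold parameter = [Cl-] / [OH-] (molar basis; both in mmol/L, so units cancel)
Ratio = 535 / 325 = 1.65

1.65


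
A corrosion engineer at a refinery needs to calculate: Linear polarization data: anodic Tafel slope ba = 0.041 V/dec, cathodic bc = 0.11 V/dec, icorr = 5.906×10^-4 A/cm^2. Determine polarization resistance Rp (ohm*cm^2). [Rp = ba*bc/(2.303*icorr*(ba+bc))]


Apply the Stern-Geary equation: Rp = ba*bc / (2.303*icorr*(ba+bc))
ba*bc = 0.041*0.11 = 0.00451
ba+bc = 0.151; 2.303*icorr*(ba+bc) = 2.303*5.906×10^-4*0.151 = 2.0538292×10^-4
Rp = 0.00451 / 2.0538292×10^-4 = 22.0 ohm*cm^2

22.0 ohm*cm^2


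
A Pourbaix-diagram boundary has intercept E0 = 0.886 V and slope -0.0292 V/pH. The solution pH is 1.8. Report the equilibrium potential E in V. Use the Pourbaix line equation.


Apply the Pourbaix line equation: E = E0 + slope*pH
E = 0.886 + (-0.0292)*1.8 = 0.886 + (-0.05256) = 0.83344 V
Rounded to 3 decimal places: E = 0.833 V

0.833 V


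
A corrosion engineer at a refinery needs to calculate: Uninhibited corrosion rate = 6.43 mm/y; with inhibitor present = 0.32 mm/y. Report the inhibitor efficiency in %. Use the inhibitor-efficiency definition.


Apply the inhibitor-efficiency definition: IE = (CR_blank − CR_inh)/CR_blank × 100
IE = (6.43 − 0.32) / 6.43 × 100
IE = 6.11 / 6.43 × 100 = 95.0 %

95.0 %


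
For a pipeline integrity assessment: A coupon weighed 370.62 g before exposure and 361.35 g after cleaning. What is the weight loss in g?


Weight loss = initial − final
WL = 370.62 − 361.35 = 9.27 g

9.27 g


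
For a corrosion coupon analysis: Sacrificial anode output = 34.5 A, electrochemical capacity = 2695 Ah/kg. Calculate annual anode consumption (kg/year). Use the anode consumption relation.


Annual consumption = current * hours per year / capacity
Rate = 34.5 * 8760 / 2695 = 112.1 kg/year

112.1 kg/year


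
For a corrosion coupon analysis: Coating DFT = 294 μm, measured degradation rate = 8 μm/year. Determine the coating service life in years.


Service life = thickness / degradation rate
Life = 294 / 8 = 36.8 years

36.8 years


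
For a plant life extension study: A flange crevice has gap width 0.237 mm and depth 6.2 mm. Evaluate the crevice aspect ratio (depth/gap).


Aspect ratio = depth / gap
Ratio = 6.2 / 0.237 = 26.2

26.2


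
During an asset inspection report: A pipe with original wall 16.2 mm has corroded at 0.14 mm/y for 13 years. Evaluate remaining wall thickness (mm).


Remaining wall = original − CR × time
t = 16.2 − 0.14*13 = 16.2 − 1.82 = 14.38 mm

14.38 mm


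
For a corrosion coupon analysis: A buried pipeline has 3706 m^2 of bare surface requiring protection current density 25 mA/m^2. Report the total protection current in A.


I = area * current density, then convert mA → A (÷1000)
I = 3706 * 25 / 1000 = 92.65 A

92.65 A


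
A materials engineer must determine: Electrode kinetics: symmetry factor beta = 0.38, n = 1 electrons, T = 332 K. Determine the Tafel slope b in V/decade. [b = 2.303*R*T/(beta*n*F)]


Apply the Tafel slope relation: b = 2.303*R*T/(beta*n*F)
Numerator: 2.303 * 8.314 * 332 = 6356.85
Denominator: 0.38 * 1 * 96485 = 36664.3
b = 6356.85 / 36664.3 = 0.173 V/decade

0.173 V/decade


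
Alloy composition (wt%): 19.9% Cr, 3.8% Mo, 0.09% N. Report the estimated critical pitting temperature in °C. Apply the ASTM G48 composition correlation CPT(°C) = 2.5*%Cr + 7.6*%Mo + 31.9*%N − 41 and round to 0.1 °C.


Apply the ASTM G48 empirical CPT estimate: CPT(°C) = 2.5*%Cr + 7.6*%Mo + 31.9*%N − 41
2.5*19.9 = 49.75; 7.6*3.8 = 28.88; 31.9*0.09 = 2.871
CPT = 49.75 + 28.88 + 2.871 − 41 = 40.501 °C
Rounded to 0.1 °C: CPT ≈ 40.5 °C

40.5 °C


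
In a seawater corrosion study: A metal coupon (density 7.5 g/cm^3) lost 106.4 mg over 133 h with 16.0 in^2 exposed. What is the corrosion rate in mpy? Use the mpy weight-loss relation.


Apply the mpy weight-loss relation: CR = 534 * W / (D * A * T)
Numerator: 534 * 106.4 = 56817.6
Denominator: 7.5 * 16.0 * 133 = 15960.0
CR = 56817.6 / 15960.0 = 3.56 mpy

3.56 mpy


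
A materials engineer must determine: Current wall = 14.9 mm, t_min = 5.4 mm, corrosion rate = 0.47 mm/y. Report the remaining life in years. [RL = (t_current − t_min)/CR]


Apply the remaining-life relation: RL = (t_current − t_min) / CR
RL = (14.9 − 5.4) / 0.47 = 9.5 / 0.47 = 20.2 years

20.2 years


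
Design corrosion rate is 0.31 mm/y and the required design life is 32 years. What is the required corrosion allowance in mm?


Corrosion allowance = CR × design life
CA = 0.31 * 32 = 9.92 mm

9.92 mm


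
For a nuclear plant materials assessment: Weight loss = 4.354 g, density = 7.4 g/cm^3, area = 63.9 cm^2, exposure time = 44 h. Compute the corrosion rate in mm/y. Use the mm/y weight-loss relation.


Apply the mm/y weight-loss relation: CR = 87600 * W / (D * A * T)
Numerator: 87600 * 4.354 = 381410.4
Denominator: 7.4 * 63.9 * 44 = 20805.84
CR = 381410.4 / 20805.84 = 18.3319 mm/y

18.3319 mm/y


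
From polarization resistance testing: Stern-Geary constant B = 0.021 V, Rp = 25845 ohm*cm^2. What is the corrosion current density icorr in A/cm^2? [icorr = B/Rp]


Apply the Stern-Geary relation: icorr = B / Rp
icorr = 0.021 / 25845 = 8.125×10^-7 A/cm^2

8.125×10^-7 A/cm^2


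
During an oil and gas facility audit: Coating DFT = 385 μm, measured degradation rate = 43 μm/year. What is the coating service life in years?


Service life = thickness / degradation rate
Life = 385 / 43 = 9.0 years

9.0 years


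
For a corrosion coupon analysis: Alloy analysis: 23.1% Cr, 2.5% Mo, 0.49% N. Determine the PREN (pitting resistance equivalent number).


Apply the PREN formula: PREN = Cr + 3.3*Mo + 16*N
PREN = 23.1 + 3.3*2.5 + 16*0.49
PREN = 23.1 + 8.25 + 7.84 = 39.19

39.19


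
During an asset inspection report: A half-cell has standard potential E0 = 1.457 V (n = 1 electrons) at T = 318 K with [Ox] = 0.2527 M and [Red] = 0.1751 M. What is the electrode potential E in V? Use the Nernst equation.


Apply the Nernst equation: E = E0 + (RT/nF)*ln([Ox]/[Red])
Step 1: RT/nF = 8.314*318/(1*96485) = 0.02740169 V
Step 2: [Ox]/[Red] = 0.2527/0.1751 = 1.443175
Step 3: ln(1.443175) = 0.366846
Step 4: correction = 0.02740169 * 0.366846 = 0.01 V
E = 1.457 + 0.01 = 1.467 V

1.467 V


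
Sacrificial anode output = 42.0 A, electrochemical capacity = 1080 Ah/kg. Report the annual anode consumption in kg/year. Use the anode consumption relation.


Annual consumption = current * hours per year / capacity
Rate = 42.0 * 8760 / 1080 = 340.7 kg/year

340.7 kg/year


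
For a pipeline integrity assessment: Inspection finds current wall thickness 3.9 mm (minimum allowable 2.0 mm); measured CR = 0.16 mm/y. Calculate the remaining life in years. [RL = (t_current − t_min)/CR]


Apply the remaining-life relation: RL = (t_current − t_min) / CR
RL = (3.9 − 2.0) / 0.16 = 1.9 / 0.16 = 11.9 years

11.9 years


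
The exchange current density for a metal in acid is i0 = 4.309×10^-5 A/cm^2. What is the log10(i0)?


i0 = 4.309×10^-5 A/cm^2
log10(i0) = -4.366

-4.366


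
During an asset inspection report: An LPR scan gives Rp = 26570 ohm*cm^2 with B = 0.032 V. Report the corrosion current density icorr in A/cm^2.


Apply the Stern-Geary relation: icorr = B / Rp
icorr = 0.032 / 26570 = 1.204×10^-6 A/cm^2

1.204×10^-6 A/cm^2


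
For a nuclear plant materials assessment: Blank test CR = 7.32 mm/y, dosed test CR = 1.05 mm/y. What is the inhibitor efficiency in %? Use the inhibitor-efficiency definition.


Apply the inhibitor-efficiency definition: IE = (CR_blank − CR_inh)/CR_blank × 100
IE = (7.32 − 1.05) / 7.32 × 100
IE = 6.27 / 7.32 × 100 = 85.7 %

85.7 %


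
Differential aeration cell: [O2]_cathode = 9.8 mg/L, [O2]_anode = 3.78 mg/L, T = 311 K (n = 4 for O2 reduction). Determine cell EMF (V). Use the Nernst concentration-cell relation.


Apply the Nernst concentration-cell relation: E = (RT/nF)*ln(C_cathode/C_anode)
RT/nF = 8.314*311/(4*96485) = 0.00669963 V
ln(9.8/3.78) = 0.95266
E = 0.00669963 * 0.95266 = 0.00638 V

0.00638 V


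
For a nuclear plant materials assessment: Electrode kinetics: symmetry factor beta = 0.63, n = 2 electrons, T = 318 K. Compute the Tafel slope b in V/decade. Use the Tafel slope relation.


Apply the Tafel slope relation: b = 2.303*R*T/(beta*n*F)
Numerator: 2.303 * 8.314 * 318 = 6088.79
Denominator: 0.63 * 2 * 96485 = 121571.1
b = 6088.79 / 121571.1 = 0.0501 V/decade

0.0501 V/decade


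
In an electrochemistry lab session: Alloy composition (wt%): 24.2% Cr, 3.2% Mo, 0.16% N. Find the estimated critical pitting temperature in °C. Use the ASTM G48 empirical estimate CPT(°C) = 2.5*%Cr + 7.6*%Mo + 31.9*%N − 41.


Apply the ASTM G48 empirical CPT estimate: CPT(°C) = 2.5*%Cr + 7.6*%Mo + 31.9*%N − 41
2.5*24.2 = 60.5; 7.6*3.2 = 24.32; 31.9*0.16 = 5.104
CPT = 60.5 + 24.32 + 5.104 − 41 = 48.924 °C
Rounded to 0.1 °C: CPT ≈ 48.9 °C

48.9 °C


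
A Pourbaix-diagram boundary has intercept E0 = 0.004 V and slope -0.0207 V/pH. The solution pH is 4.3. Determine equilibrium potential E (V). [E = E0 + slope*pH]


Apply the Pourbaix line equation: E = E0 + slope*pH
E = 0.004 + (-0.0207)*4.3 = 0.004 + (-0.08901) = -0.08501 V
Rounded to 3 decimal places: E = -0.085 V

-0.085 V


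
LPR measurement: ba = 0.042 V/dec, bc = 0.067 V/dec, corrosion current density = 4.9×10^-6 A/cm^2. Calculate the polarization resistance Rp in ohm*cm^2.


Apply the Stern-Geary equation: Rp = ba*bc / (2.303*icorr*(ba+bc))
ba*bc = 0.042*0.067 = 0.002814
ba+bc = 0.109; 2.303*icorr*(ba+bc) = 2.303*4.9×10^-6*0.109 = 1.2300323×10^-6
Rp = 0.002814 / 1.2300323×10^-6 = 2287.74 ohm*cm^2

2287.74 ohm*cm^2


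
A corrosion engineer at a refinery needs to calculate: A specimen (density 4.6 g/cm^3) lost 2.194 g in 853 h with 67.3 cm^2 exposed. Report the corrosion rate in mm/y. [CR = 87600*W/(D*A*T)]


Apply the mm/y weight-loss relation: CR = 87600 * W / (D * A * T)
Numerator: 87600 * 2.194 = 192194.4
Denominator: 4.6 * 67.3 * 853 = 264071.74
CR = 192194.4 / 264071.74 = 0.727811 mm/y

0.727811 mm/y


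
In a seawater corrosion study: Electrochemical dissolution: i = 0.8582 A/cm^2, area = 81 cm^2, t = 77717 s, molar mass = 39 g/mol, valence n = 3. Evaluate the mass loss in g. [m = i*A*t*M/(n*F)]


Apply Faraday's law: m = i*A*t*M / (n*F)
Total charge passed Q = i*A*t = 0.8582*81*77717 = 5402435.0814 C
m = Q*M/(n*F) = 5402435.0814*39/(3*96485) = 727.902 g

727.902 g


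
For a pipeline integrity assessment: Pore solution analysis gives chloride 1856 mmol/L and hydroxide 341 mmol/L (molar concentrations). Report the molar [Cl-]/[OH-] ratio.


Threshold parameter = [Cl-] / [OH-] (molar basis; both in mmol/L, so units cancel)
Ratio = 1856 / 341 = 5.44

5.44


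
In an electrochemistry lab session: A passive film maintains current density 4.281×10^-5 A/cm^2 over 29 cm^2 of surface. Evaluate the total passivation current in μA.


I = i_pass * A, then convert A → μA (×10^6)
I = 4.281×10^-5 * 29 * 10^6 = 1241.49 μA

1241.49 μA


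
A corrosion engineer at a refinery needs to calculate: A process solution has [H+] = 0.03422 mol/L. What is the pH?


pH = −log10[H+]
pH = −log10(0.03422) = 1.47

1.47


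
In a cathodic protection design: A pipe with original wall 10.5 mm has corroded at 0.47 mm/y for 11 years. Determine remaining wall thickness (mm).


Remaining wall = original − CR × time
t = 10.5 − 0.47*11 = 10.5 − 5.17 = 5.33 mm

5.33 mm


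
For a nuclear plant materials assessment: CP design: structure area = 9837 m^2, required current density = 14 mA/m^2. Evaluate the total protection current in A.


I = area * current density, then convert mA → A (÷1000)
I = 9837 * 14 / 1000 = 137.72 A

137.72 A


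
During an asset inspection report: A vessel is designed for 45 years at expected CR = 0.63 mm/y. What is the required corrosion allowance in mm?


Corrosion allowance = CR × design life
CA = 0.63 * 45 = 28.35 mm

28.35 mm


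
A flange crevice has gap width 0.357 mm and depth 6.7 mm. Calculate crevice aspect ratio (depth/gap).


Aspect ratio = depth / gap
Ratio = 6.7 / 0.357 = 18.8

18.8


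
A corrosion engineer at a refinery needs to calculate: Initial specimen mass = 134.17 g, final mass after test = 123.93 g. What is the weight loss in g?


Weight loss = initial − final
WL = 134.17 − 123.93 = 10.24 g

10.24 g


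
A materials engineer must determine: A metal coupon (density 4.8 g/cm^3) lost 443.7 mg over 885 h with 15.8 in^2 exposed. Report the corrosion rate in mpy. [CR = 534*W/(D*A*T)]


Apply the mpy weight-loss relation: CR = 534 * W / (D * A * T)
Numerator: 534 * 443.7 = 236935.8
Denominator: 4.8 * 15.8 * 885 = 67118.4
CR = 236935.8 / 67118.4 = 3.53 mpy

3.53 mpy


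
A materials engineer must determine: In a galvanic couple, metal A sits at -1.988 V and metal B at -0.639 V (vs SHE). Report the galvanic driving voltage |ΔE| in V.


Driving voltage is the absolute potential difference.
|ΔE| = |-1.988 − (-0.639)| = 1.349 V

1.349 V


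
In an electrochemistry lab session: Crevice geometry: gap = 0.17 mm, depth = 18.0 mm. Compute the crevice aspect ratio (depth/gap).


Aspect ratio = depth / gap
Ratio = 18.0 / 0.17 = 105.9

105.9


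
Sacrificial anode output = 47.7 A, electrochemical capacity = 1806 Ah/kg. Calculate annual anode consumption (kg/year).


Annual consumption = current * hours per year / capacity
Rate = 47.7 * 8760 / 1806 = 231.4 kg/year

231.4 kg/year


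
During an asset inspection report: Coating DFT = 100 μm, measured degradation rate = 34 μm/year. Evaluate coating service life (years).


Service life = thickness / degradation rate
Life = 100 / 34 = 2.9 years

2.9 years


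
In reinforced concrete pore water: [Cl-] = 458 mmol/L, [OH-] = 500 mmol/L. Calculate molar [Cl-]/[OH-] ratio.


Threshold parameter = [Cl-] / [OH-] (molar basis; both in mmol/L, so units cancel)
Ratio = 458 / 500 = 0.92

0.92


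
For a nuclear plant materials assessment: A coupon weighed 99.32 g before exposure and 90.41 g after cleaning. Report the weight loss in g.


Weight loss = initial − final
WL = 99.32 − 90.41 = 8.91 g

8.91 g


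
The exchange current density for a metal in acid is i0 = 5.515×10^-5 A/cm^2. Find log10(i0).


i0 = 5.515×10^-5 A/cm^2
log10(i0) = -4.258

-4.258


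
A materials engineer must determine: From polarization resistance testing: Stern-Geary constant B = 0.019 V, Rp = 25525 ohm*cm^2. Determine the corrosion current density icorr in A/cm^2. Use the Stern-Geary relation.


Apply the Stern-Geary relation: icorr = B / Rp
icorr = 0.019 / 25525 = 7.444×10^-7 A/cm^2

7.444×10^-7 A/cm^2


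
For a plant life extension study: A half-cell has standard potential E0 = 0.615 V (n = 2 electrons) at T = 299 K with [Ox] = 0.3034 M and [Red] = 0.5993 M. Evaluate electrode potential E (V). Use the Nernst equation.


Apply the Nernst equation: E = E0 + (RT/nF)*ln([Ox]/[Red])
Step 1: RT/nF = 8.314*299/(2*96485) = 0.01288224 V
Step 2: [Ox]/[Red] = 0.3034/0.5993 = 0.506257
Step 3: ln(0.506257) = -0.680711
Step 4: correction = 0.01288224 * -0.680711 = -0.009 V
E = 0.615 + -0.009 = 0.606 V

0.606 V


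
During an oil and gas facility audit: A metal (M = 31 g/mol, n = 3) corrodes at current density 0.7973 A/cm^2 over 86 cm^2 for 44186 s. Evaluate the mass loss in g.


Apply Faraday's law: m = i*A*t*M / (n*F)
Total charge passed Q = i*A*t = 0.7973*86*44186 = 3029736.8108 C
m = Q*M/(n*F) = 3029736.8108*31/(3*96485) = 324.47821 g

324.47821 g


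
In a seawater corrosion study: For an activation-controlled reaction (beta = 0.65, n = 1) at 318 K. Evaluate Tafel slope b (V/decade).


Apply the Tafel slope relation: b = 2.303*R*T/(beta*n*F)
Numerator: 2.303 * 8.314 * 318 = 6088.79
Denominator: 0.65 * 1 * 96485 = 62715.25
b = 6088.79 / 62715.25 = 0.097 V/decade

0.097 V/decade


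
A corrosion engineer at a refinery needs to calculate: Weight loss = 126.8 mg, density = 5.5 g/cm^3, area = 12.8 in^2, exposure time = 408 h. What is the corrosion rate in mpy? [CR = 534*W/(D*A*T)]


Apply the mpy weight-loss relation: CR = 534 * W / (D * A * T)
Numerator: 534 * 126.8 = 67711.2
Denominator: 5.5 * 12.8 * 408 = 28723.2
CR = 67711.2 / 28723.2 = 2.3574 mpy

2.3574 mpy


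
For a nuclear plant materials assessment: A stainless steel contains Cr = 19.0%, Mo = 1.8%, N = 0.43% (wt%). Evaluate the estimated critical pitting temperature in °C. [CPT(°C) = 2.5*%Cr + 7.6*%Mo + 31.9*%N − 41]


Apply the ASTM G48 empirical CPT estimate: CPT(°C) = 2.5*%Cr + 7.6*%Mo + 31.9*%N − 41
2.5*19.0 = 47.5; 7.6*1.8 = 13.68; 31.9*0.43 = 13.717
CPT = 47.5 + 13.68 + 13.717 − 41 = 33.897 °C
Rounded to 0.1 °C: CPT ≈ 33.9 °C

33.9 °C


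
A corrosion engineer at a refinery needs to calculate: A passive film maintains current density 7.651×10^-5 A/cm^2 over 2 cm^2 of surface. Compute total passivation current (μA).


I = i_pass * A, then convert A → μA (×10^6)
I = 7.651×10^-5 * 2 * 10^6 = 153.02 μA

153.02 μA


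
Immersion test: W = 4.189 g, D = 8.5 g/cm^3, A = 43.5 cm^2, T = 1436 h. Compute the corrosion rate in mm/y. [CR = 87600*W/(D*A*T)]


Apply the mm/y weight-loss relation: CR = 87600 * W / (D * A * T)
Numerator: 87600 * 4.189 = 366956.4
Denominator: 8.5 * 43.5 * 1436 = 530961.0
CR = 366956.4 / 530961.0 = 0.691117 mm/y

0.691117 mm/y


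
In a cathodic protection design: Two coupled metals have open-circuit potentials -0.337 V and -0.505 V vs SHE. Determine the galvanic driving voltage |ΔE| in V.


Driving voltage is the absolute potential difference.
|ΔE| = |-0.337 − (-0.505)| = 0.168 V

0.168 V


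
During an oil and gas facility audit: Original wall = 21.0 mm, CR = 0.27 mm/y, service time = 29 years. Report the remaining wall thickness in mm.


Remaining wall = original − CR × time
t = 21.0 − 0.27*29 = 21.0 − 7.83 = 13.17 mm

13.17 mm


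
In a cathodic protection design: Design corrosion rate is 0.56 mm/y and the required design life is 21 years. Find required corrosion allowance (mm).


Corrosion allowance = CR × design life
CA = 0.56 * 21 = 11.76 mm

11.76 mm


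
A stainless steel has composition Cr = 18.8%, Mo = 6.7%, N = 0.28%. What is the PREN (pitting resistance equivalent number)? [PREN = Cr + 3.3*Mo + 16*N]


Apply the PREN formula: PREN = Cr + 3.3*Mo + 16*N
PREN = 18.8 + 3.3*6.7 + 16*0.28
PREN = 18.8 + 22.11 + 4.48 = 45.39

45.39
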